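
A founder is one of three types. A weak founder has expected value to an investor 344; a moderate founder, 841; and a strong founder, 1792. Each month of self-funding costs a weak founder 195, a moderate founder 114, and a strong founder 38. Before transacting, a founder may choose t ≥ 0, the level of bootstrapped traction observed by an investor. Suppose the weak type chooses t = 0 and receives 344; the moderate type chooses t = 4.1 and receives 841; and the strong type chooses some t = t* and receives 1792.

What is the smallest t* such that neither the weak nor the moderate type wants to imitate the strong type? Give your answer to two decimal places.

12.44

Moderate type (on-path payoff 841 − 114×4.1 = 373.6) won't mimic when 373.6 ≥ 1792 − 114·t*, i.e. t* ≥ 12.44.
Weak type (on-path payoff 344) won't mimic when 344 ≥ 1792 − 195·t*, i.e. t* ≥ 7.43.
Both must hold, so t* = max(7.43, 12.44) = 12.44. The moderate type's constraint binds.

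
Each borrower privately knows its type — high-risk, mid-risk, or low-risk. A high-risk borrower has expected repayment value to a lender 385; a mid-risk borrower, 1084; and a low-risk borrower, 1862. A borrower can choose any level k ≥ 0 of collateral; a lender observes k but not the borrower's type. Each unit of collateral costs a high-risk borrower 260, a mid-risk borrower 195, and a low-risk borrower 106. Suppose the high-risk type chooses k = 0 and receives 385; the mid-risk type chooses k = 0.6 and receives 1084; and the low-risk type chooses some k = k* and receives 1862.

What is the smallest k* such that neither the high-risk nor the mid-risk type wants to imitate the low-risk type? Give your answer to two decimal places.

5.68

High-risk type (on-path payoff 385) won't mimic when 385 ≥ 1862 − 260·k*, i.e. k* ≥ 5.68.
Mid-risk type (on-path payoff 1084 − 195×0.6 = 967) won't mimic when 967 ≥ 1862 − 195·k*, i.e. k* ≥ 4.59.
Both must hold, so k* = max(5.68, 4.59) = 5.68. The high-risk type's constraint binds.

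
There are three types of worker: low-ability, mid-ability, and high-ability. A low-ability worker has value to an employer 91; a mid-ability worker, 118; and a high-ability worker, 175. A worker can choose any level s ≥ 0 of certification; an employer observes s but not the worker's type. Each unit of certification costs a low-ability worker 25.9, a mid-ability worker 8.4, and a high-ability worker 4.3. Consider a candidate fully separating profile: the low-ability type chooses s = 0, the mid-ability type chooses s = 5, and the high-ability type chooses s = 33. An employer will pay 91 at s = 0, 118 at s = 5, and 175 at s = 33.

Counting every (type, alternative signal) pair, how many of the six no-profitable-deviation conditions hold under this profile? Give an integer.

High-ability (own payoff 175 − 4.3×33 = 33.1): to s=0 gives 91 → profitable ✗; to s=5 gives 118 − 4.3×5 = 96.5 → profitable ✗.
Mid-ability (own payoff 118 − 8.4×5 = 76): to s=0 gives 91 → profitable ✗; to s=33 gives 175 − 8.4×33 = -102.2 → no gain ✓.
Low-ability (own payoff 91): to s=5 gives 118 − 25.9×5 = -11.5 → no gain ✓; to s=33 gives 175 − 25.9×33 = -679.7 → no gain ✓.
3 of the 6 constraints hold; not an equilibrium.

3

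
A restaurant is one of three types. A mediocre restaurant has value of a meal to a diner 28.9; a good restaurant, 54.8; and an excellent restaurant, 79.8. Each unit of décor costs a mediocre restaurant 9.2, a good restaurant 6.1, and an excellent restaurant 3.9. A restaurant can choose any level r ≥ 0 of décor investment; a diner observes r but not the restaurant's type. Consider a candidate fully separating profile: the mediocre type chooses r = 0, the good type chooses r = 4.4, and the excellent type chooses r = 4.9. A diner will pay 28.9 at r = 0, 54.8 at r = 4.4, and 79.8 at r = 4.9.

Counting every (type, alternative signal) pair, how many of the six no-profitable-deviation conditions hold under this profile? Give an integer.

3

Mediocre (own payoff 28.9): to r=4.4 gives 54.8 − 9.2×4.4 = 14.32 → no gain ✓; to r=4.9 gives 79.8 − 9.2×4.9 = 34.72 → profitable ✗.
Excellent (own payoff 79.8 − 3.9×4.9 = 60.69): to r=0 gives 28.9 → no gain ✓; to r=4.4 gives 54.8 − 3.9×4.4 = 37.64 → no gain ✓.
Good (own payoff 54.8 − 6.1×4.4 = 27.96): to r=0 gives 28.9 → profitable ✗; to r=4.9 gives 79.8 − 6.1×4.9 = 49.91 → profitable ✗.
3 of the 6 constraints hold; not an equilibrium.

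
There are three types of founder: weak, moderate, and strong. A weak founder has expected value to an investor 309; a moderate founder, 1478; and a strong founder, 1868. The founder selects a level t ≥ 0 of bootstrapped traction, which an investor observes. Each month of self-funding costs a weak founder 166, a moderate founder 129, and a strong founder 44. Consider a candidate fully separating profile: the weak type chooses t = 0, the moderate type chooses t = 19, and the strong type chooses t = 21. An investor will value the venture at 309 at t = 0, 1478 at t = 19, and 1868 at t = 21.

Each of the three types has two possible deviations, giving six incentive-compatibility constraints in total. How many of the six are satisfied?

4

Moderate (own payoff 1478 − 129×19 = -973): to t=0 gives 309 → profitable ✗; to t=21 gives 1868 − 129×21 = -841 → profitable ✗.
Strong (own payoff 1868 − 44×21 = 944): to t=0 gives 309 → no gain ✓; to t=19 gives 1478 − 44×19 = 642 → no gain ✓.
Weak (own payoff 309): to t=19 gives 1478 − 166×19 = -1676 → no gain ✓; to t=21 gives 1868 − 166×21 = -1618 → no gain ✓.
4 of the 6 constraints hold; not an equilibrium.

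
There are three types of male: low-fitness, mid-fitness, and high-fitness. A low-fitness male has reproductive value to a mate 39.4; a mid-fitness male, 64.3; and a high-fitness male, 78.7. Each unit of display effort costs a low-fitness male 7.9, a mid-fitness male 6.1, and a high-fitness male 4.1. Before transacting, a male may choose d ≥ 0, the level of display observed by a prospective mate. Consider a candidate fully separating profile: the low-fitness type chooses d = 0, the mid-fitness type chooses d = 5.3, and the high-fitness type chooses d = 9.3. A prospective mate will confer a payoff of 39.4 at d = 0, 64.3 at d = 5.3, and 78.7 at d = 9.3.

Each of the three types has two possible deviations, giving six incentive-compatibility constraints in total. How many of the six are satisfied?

4

High-fitness (own payoff 78.7 − 4.1×9.3 = 40.57): to d=0 gives 39.4 → no gain ✓; to d=5.3 gives 64.3 − 4.1×5.3 = 42.57 → profitable ✗.
Low-fitness (own payoff 39.4): to d=5.3 gives 64.3 − 7.9×5.3 = 22.43 → no gain ✓; to d=9.3 gives 78.7 − 7.9×9.3 = 5.23 → no gain ✓.
Mid-fitness (own payoff 64.3 − 6.1×5.3 = 31.97): to d=0 gives 39.4 → profitable ✗; to d=9.3 gives 78.7 − 6.1×9.3 = 21.97 → no gain ✓.
4 of the 6 constraints hold; not an equilibrium.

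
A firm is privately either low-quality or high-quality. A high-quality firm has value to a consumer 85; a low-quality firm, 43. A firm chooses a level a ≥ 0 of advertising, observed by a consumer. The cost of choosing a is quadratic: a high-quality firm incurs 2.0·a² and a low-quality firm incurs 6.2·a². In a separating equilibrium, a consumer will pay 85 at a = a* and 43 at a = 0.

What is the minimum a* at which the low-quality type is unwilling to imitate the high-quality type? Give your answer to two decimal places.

2.60

The low-quality type at a = 0 receives 43; imitating at a* yields 85 − 6.2·a*².
Indifference: 43 = 85 − 6.2·a*², so a*² = (85 − 43) / 6.2 ≈ 6.7742.
a* = √6.7742 ≈ 2.60.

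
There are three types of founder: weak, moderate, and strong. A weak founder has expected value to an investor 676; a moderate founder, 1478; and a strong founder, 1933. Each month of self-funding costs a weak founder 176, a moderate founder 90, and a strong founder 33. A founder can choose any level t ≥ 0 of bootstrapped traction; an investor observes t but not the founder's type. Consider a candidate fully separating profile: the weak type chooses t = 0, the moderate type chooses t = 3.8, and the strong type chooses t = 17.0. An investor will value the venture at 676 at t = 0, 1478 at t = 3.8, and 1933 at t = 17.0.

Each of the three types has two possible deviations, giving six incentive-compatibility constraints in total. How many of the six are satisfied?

5

Weak (own payoff 676): to t=3.8 gives 1478 − 176×3.8 = 809.2 → profitable ✗; to t=17.0 gives 1933 − 176×17.0 = -1059 → no gain ✓.
Strong (own payoff 1933 − 33×17.0 = 1372): to t=0 gives 676 → no gain ✓; to t=3.8 gives 1478 − 33×3.8 = 1352.6 → no gain ✓.
Moderate (own payoff 1478 − 90×3.8 = 1136): to t=0 gives 676 → no gain ✓; to t=17.0 gives 1933 − 90×17.0 = 403 → no gain ✓.
5 of the 6 constraints hold; not an equilibrium.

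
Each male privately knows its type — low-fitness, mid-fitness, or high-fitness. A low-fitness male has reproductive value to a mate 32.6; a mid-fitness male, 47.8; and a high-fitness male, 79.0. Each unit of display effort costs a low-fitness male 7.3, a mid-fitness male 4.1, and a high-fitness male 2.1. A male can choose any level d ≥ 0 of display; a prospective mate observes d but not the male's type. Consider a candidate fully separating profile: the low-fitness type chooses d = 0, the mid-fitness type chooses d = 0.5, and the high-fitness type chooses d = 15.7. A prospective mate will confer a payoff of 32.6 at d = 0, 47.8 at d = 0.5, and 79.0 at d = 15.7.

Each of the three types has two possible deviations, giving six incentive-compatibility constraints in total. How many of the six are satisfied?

Mid-fitness (own payoff 47.8 − 4.1×0.5 = 45.75): to d=0 gives 32.6 → no gain ✓; to d=15.7 gives 79.0 − 4.1×15.7 = 14.63 → no gain ✓.
Low-fitness (own payoff 32.6): to d=0.5 gives 47.8 − 7.3×0.5 = 44.15 → profitable ✗; to d=15.7 gives 79.0 − 7.3×15.7 = -35.61 → no gain ✓.
High-fitness (own payoff 79.0 − 2.1×15.7 = 46.03): to d=0 gives 32.6 → no gain ✓; to d=0.5 gives 47.8 − 2.1×0.5 = 46.75 → profitable ✗.
4 of the 6 constraints hold; not an equilibrium.

4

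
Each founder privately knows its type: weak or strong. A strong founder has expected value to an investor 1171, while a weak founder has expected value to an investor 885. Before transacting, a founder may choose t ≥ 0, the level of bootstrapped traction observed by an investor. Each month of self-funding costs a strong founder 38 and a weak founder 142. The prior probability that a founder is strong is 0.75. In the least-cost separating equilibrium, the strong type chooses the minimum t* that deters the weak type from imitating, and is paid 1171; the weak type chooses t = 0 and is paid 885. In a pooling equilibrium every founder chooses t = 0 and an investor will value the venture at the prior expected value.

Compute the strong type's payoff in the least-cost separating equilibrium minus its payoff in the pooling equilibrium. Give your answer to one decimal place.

Least-cost separating signal: t* solves 885 = 1171 − 142·t*, so t* = (1171 − 885)/142 ≈ 2.0141.
Strong type's separating payoff: 1171 − 38 × t* = 1171 − 38 × (1171 − 885)/142 = 1171 − 10868/142 ≈ 1094.465.
Pooling payoff: 0.75 × 1171 + 0.25 × 885 = 1099.5.
Difference: 1094.465 − 1099.5 = -5.035, i.e. -5.0 to one decimal place.
The strong type would prefer the pooling outcome.

-5.0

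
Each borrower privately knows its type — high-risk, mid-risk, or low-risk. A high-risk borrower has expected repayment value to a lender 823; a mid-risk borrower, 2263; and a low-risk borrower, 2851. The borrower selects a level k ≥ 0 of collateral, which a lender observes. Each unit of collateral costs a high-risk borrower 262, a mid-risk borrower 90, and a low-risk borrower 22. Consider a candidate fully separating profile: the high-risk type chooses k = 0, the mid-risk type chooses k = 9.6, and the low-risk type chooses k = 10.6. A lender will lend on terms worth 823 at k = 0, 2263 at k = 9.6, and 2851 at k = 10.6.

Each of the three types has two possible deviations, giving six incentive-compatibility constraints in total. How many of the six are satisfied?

Low-risk (own payoff 2851 − 22×10.6 = 2617.8): to k=0 gives 823 → no gain ✓; to k=9.6 gives 2263 − 22×9.6 = 2051.8 → no gain ✓.
Mid-risk (own payoff 2263 − 90×9.6 = 1399): to k=0 gives 823 → no gain ✓; to k=10.6 gives 2851 − 90×10.6 = 1897 → profitable ✗.
High-risk (own payoff 823): to k=9.6 gives 2263 − 262×9.6 = -252.2 → no gain ✓; to k=10.6 gives 2851 − 262×10.6 = 73.8 → no gain ✓.
5 of the 6 constraints hold; not an equilibrium.

5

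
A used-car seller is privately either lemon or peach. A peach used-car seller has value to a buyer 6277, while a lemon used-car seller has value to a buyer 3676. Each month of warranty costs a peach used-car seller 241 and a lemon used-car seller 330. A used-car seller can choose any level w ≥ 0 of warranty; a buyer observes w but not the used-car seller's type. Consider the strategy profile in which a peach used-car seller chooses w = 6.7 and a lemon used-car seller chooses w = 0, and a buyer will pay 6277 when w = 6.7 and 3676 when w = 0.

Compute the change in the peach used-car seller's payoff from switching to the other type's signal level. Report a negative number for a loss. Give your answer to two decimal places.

Playing w = 6.7 the peach used-car seller receives 6277 − 241 × 6.7 = 4662.3.
Deviating to w = 0 yields 3676 instead.
Gain from deviating: 3676 − 4662.3 = -986.30.
The gain is negative, so the peach type's incentive-compatibility constraint is satisfied.

-986.30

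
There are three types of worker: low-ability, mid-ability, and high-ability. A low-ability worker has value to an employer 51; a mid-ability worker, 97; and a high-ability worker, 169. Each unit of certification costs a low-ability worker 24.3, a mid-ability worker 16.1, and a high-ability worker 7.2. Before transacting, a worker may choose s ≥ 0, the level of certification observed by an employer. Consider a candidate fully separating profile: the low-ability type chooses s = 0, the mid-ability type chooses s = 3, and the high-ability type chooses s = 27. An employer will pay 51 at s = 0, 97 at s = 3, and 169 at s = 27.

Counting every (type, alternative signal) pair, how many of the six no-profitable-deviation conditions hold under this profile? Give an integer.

3

High-ability (own payoff 169 − 7.2×27 = -25.4): to s=0 gives 51 → profitable ✗; to s=3 gives 97 − 7.2×3 = 75.4 → profitable ✗.
Low-ability (own payoff 51): to s=3 gives 97 − 24.3×3 = 24.1 → no gain ✓; to s=27 gives 169 − 24.3×27 = -487.1 → no gain ✓.
Mid-ability (own payoff 97 − 16.1×3 = 48.7): to s=0 gives 51 → profitable ✗; to s=27 gives 169 − 16.1×27 = -265.7 → no gain ✓.
3 of the 6 constraints hold; not an equilibrium.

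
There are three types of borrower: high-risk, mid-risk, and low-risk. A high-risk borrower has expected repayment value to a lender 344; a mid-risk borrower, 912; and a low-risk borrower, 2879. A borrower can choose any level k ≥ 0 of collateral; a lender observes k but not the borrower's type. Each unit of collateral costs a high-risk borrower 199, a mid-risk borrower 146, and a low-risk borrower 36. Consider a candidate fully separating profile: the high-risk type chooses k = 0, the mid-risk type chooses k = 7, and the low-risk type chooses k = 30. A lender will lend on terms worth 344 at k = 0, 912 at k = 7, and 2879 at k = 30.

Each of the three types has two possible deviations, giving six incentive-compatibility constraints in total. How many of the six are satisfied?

High-risk (own payoff 344): to k=7 gives 912 − 199×7 = -481 → no gain ✓; to k=30 gives 2879 − 199×30 = -3091 → no gain ✓.
Low-risk (own payoff 2879 − 36×30 = 1799): to k=0 gives 344 → no gain ✓; to k=7 gives 912 − 36×7 = 660 → no gain ✓.
Mid-risk (own payoff 912 − 146×7 = -110): to k=0 gives 344 → profitable ✗; to k=30 gives 2879 − 146×30 = -1501 → no gain ✓.
5 of the 6 constraints hold; not an equilibrium.

5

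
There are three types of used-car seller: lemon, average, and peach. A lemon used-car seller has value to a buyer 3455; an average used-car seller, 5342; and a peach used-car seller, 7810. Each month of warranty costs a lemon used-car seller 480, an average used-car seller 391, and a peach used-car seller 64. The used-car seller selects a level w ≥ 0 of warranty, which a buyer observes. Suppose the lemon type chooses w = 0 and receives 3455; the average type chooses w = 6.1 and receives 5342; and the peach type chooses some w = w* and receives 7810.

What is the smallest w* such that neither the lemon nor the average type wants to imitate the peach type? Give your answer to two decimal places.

12.41

Average type (on-path payoff 5342 − 391×6.1 = 2956.9) won't mimic when 2956.9 ≥ 7810 − 391·w*, i.e. w* ≥ 12.41.
Lemon type (on-path payoff 3455) won't mimic when 3455 ≥ 7810 − 480·w*, i.e. w* ≥ 9.07.
Both must hold, so w* = max(9.07, 12.41) = 12.41. The average type's constraint binds.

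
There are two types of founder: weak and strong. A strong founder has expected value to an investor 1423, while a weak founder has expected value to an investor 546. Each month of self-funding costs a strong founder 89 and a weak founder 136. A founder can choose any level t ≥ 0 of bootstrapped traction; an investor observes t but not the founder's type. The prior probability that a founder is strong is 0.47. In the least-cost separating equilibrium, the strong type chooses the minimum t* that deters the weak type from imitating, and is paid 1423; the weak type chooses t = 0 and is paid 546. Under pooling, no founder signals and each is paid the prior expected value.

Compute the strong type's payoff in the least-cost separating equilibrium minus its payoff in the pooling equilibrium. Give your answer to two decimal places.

Least-cost separating signal: t* solves 546 = 1423 − 136·t*, so t* = (1423 − 546)/136 ≈ 6.4485.
Strong type's separating payoff: 1423 − 89 × t* = 1423 − 89 × (1423 − 546)/136 = 1423 − 78053/136 ≈ 849.0809.
Pooling payoff: 0.47 × 1423 + 0.53 × 546 = 958.19.
Difference: 849.0809 − 958.19 = -109.1091, i.e. -109.11 to two decimal places.
The strong type would prefer the pooling outcome.

-109.11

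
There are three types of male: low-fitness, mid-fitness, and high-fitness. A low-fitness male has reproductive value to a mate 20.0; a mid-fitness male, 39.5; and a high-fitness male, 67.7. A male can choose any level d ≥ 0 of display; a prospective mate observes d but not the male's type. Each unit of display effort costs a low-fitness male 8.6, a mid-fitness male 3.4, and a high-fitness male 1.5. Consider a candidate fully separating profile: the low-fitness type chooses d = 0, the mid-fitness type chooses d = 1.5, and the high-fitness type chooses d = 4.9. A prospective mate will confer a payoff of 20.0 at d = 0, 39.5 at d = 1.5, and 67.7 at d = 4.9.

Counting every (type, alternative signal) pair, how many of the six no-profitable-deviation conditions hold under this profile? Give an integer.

High-fitness (own payoff 67.7 − 1.5×4.9 = 60.35): to d=0 gives 20.0 → no gain ✓; to d=1.5 gives 39.5 − 1.5×1.5 = 37.25 → no gain ✓.
Mid-fitness (own payoff 39.5 − 3.4×1.5 = 34.4): to d=0 gives 20.0 → no gain ✓; to d=4.9 gives 67.7 − 3.4×4.9 = 51.04 → profitable ✗.
Low-fitness (own payoff 20.0): to d=1.5 gives 39.5 − 8.6×1.5 = 26.6 → profitable ✗; to d=4.9 gives 67.7 − 8.6×4.9 = 25.56 → profitable ✗.
3 of the 6 constraints hold; not an equilibrium.

3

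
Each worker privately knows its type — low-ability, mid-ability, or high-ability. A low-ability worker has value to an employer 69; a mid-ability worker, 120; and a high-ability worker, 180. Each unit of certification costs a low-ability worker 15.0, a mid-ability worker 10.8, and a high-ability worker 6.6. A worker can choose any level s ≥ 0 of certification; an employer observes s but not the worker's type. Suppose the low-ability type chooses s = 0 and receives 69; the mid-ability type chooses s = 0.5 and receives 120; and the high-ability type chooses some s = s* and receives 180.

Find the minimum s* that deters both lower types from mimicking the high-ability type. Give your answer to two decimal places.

7.40

Low-ability type (on-path payoff 69) won't mimic when 69 ≥ 180 − 15.0·s*, i.e. s* ≥ 7.40.
Mid-ability type (on-path payoff 120 − 10.8×0.5 = 114.6) won't mimic when 114.6 ≥ 180 − 10.8·s*, i.e. s* ≥ 6.06.
Both must hold, so s* = max(7.40, 6.06) = 7.40. The low-ability type's constraint binds.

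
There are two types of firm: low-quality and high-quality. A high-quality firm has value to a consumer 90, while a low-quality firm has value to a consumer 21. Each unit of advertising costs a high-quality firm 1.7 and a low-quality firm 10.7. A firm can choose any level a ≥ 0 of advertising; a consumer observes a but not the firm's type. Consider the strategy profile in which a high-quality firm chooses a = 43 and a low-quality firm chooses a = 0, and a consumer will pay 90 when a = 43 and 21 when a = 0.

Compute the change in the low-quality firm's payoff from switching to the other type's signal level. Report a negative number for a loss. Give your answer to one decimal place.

-391.1

Playing a = 0 the low-quality firm receives 21.
Deviating to a = 43 brings payment 90 at cost 10.7 × 43 = 460.1, netting -370.1.
Gain from deviating: -370.1 − 21 = -391.1.
The gain is negative, so the low-quality type's incentive-compatibility constraint is satisfied.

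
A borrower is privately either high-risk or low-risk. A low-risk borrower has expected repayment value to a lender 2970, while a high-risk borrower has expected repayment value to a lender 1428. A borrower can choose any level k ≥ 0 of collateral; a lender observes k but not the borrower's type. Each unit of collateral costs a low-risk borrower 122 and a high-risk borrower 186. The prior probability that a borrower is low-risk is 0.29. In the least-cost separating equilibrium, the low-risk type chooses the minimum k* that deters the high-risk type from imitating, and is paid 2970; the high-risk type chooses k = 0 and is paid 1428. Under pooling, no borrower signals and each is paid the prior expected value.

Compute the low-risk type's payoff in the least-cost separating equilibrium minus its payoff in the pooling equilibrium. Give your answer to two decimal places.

83.40

Least-cost separating signal: k* solves 1428 = 2970 − 186·k*, so k* = (2970 − 1428)/186 ≈ 8.2903.
Low-risk type's separating payoff: 2970 − 122 × k* = 2970 − 122 × (2970 − 1428)/186 = 2970 − 188124/186 ≈ 1958.5806.
Pooling payoff: 0.29 × 2970 + 0.71 × 1428 = 1875.18.
Difference: 1958.5806 − 1875.18 = 83.4006, i.e. 83.40 to two decimal places.
The low-risk type prefers to separate.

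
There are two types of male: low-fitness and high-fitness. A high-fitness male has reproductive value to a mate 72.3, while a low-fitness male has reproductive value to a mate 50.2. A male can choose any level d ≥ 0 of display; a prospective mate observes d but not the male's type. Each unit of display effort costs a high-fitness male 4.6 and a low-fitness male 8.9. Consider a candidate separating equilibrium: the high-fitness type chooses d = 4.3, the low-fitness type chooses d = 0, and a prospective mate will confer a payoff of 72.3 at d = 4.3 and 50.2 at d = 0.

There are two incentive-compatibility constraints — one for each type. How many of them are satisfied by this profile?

Low-fitness type: stay at 0 → 50.2; mimic → 72.3 − 8.9 × 4.3 = 34.03. IC holds (50.2 ≥ 34.03).
High-fitness type: signal → 72.3 − 4.6 × 4.3 = 52.52; deviate to 0 → 50.2. IC holds (52.52 ≥ 50.2).
2 of 2 constraints hold, so this is a separating equilibrium.

2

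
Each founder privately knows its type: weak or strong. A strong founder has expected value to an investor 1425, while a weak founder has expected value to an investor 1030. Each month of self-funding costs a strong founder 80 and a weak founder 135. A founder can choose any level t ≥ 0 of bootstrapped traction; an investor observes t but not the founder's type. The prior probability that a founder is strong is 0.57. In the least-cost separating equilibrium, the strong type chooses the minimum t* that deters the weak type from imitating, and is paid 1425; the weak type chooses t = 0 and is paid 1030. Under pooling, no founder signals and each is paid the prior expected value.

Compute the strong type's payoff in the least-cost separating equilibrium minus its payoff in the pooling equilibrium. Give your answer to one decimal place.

-64.2

Least-cost separating signal: t* solves 1030 = 1425 − 135·t*, so t* = (1425 − 1030)/135 ≈ 2.9259.
Strong type's separating payoff: 1425 − 80 × t* = 1425 − 80 × (1425 − 1030)/135 = 1425 − 31600/135 ≈ 1190.926.
Pooling payoff: 0.57 × 1425 + 0.43 × 1030 = 1255.15.
Difference: 1190.926 − 1255.15 = -64.224, i.e. -64.2 to one decimal place.
The strong type would prefer the pooling outcome.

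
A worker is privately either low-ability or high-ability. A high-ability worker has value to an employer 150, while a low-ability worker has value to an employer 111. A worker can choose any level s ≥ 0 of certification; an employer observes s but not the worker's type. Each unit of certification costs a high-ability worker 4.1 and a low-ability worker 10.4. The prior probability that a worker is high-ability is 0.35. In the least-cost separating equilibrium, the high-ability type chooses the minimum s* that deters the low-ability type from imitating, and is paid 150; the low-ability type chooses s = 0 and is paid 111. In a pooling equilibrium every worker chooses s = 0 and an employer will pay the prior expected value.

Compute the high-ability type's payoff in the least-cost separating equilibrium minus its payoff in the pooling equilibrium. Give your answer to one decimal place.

10.0

Least-cost separating signal: s* solves 111 = 150 − 10.4·s*, so s* = (150 − 111)/10.4 = 3.75.
High-ability type's separating payoff: 150 − 4.1 × s* = 150 − 4.1 × (150 − 111)/10.4 = 150 − 159.9/10.4 = 134.625.
Pooling payoff: 0.35 × 150 + 0.65 × 111 = 124.65.
Difference: 134.625 − 124.65 = 9.975, i.e. 10.0 to one decimal place.
The high-ability type prefers to separate.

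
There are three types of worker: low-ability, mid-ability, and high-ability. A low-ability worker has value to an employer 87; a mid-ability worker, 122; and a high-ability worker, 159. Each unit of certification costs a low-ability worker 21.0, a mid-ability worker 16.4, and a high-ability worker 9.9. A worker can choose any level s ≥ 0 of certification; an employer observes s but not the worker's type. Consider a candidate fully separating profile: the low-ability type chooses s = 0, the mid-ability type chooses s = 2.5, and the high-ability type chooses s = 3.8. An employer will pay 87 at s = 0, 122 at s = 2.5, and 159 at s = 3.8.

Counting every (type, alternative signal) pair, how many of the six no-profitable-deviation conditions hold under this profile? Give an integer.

Mid-ability (own payoff 122 − 16.4×2.5 = 81): to s=0 gives 87 → profitable ✗; to s=3.8 gives 159 − 16.4×3.8 = 96.68 → profitable ✗.
High-ability (own payoff 159 − 9.9×3.8 = 121.38): to s=0 gives 87 → no gain ✓; to s=2.5 gives 122 − 9.9×2.5 = 97.25 → no gain ✓.
Low-ability (own payoff 87): to s=2.5 gives 122 − 21.0×2.5 = 69.5 → no gain ✓; to s=3.8 gives 159 − 21.0×3.8 = 79.2 → no gain ✓.
4 of the 6 constraints hold; not an equilibrium.

4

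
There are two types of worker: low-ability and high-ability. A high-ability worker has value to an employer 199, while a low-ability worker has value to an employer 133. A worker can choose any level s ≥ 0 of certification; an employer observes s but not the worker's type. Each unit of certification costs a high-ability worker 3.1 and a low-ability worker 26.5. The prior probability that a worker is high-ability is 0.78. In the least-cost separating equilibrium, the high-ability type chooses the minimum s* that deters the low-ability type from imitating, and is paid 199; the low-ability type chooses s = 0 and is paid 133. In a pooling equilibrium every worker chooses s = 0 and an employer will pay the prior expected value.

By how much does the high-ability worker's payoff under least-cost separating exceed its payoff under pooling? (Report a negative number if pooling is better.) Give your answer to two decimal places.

6.80

Least-cost separating signal: s* solves 133 = 199 − 26.5·s*, so s* = (199 − 133)/26.5 ≈ 2.4906.
High-ability type's separating payoff: 199 − 3.1 × s* = 199 − 3.1 × (199 − 133)/26.5 = 199 − 204.6/26.5 ≈ 191.2792.
Pooling payoff: 0.78 × 199 + 0.22 × 133 = 184.48.
Difference: 191.2792 − 184.48 = 6.7992, i.e. 6.80 to two decimal places.
The high-ability type prefers to separate.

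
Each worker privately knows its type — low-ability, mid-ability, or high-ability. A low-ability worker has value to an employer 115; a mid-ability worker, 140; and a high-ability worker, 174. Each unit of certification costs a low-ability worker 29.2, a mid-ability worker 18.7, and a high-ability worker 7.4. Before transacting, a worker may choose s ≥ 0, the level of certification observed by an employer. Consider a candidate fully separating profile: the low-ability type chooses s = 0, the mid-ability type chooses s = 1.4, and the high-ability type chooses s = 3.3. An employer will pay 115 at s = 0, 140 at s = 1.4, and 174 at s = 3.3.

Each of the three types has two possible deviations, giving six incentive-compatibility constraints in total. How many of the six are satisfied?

5

Mid-ability (own payoff 140 − 18.7×1.4 = 113.82): to s=0 gives 115 → profitable ✗; to s=3.3 gives 174 − 18.7×3.3 = 112.29 → no gain ✓.
High-ability (own payoff 174 − 7.4×3.3 = 149.58): to s=0 gives 115 → no gain ✓; to s=1.4 gives 140 − 7.4×1.4 = 129.64 → no gain ✓.
Low-ability (own payoff 115): to s=1.4 gives 140 − 29.2×1.4 = 99.12 → no gain ✓; to s=3.3 gives 174 − 29.2×3.3 = 77.64 → no gain ✓.
5 of the 6 constraints hold; not an equilibrium.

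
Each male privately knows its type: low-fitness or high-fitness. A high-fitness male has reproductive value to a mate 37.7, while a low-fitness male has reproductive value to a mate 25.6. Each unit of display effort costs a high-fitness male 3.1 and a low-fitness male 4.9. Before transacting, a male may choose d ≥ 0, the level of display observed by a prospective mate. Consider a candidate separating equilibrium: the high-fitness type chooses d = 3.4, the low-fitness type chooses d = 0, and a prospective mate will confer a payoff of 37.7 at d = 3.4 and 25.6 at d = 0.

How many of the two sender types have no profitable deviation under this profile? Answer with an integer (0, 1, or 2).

2

Low-fitness type: stay at 0 → 25.6; mimic → 37.7 − 4.9 × 3.4 = 21.04. IC holds (25.6 ≥ 21.04).
High-fitness type: signal → 37.7 − 3.1 × 3.4 = 27.16; deviate to 0 → 25.6. IC holds (27.16 ≥ 25.6).
2 of 2 constraints hold, so this is a separating equilibrium.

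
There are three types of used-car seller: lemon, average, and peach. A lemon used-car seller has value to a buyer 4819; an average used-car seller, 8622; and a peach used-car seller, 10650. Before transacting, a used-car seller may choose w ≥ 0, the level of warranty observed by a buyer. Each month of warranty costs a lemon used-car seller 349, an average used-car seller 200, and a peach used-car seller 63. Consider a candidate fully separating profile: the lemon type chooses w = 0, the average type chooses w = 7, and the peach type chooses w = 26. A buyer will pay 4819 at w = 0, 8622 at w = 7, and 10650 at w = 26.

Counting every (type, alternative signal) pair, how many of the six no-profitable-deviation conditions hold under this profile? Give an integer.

Lemon (own payoff 4819): to w=7 gives 8622 − 349×7 = 6179 → profitable ✗; to w=26 gives 10650 − 349×26 = 1576 → no gain ✓.
Average (own payoff 8622 − 200×7 = 7222): to w=0 gives 4819 → no gain ✓; to w=26 gives 10650 − 200×26 = 5450 → no gain ✓.
Peach (own payoff 10650 − 63×26 = 9012): to w=0 gives 4819 → no gain ✓; to w=7 gives 8622 − 63×7 = 8181 → no gain ✓.
5 of the 6 constraints hold; not an equilibrium.

5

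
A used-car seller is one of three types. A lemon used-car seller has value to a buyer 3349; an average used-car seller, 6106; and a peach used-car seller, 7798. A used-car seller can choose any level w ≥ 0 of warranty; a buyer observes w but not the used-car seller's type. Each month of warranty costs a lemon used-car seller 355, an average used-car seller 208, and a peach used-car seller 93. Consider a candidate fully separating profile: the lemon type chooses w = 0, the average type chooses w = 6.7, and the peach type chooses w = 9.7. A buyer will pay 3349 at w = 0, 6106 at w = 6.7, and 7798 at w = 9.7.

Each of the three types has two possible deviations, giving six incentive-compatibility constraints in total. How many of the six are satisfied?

3

Average (own payoff 6106 − 208×6.7 = 4712.4): to w=0 gives 3349 → no gain ✓; to w=9.7 gives 7798 − 208×9.7 = 5780.4 → profitable ✗.
Peach (own payoff 7798 − 93×9.7 = 6895.9): to w=0 gives 3349 → no gain ✓; to w=6.7 gives 6106 − 93×6.7 = 5482.9 → no gain ✓.
Lemon (own payoff 3349): to w=6.7 gives 6106 − 355×6.7 = 3727.5 → profitable ✗; to w=9.7 gives 7798 − 355×9.7 = 4354.5 → profitable ✗.
3 of the 6 constraints hold; not an equilibrium.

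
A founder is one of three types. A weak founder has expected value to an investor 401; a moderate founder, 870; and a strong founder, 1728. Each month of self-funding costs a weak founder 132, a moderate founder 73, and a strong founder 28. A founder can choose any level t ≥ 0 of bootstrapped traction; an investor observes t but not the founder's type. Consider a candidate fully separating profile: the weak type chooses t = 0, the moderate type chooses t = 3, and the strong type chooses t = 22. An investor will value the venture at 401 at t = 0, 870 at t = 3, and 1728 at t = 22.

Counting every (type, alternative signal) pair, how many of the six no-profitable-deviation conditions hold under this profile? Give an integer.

5

Strong (own payoff 1728 − 28×22 = 1112): to t=0 gives 401 → no gain ✓; to t=3 gives 870 − 28×3 = 786 → no gain ✓.
Moderate (own payoff 870 − 73×3 = 651): to t=0 gives 401 → no gain ✓; to t=22 gives 1728 − 73×22 = 122 → no gain ✓.
Weak (own payoff 401): to t=3 gives 870 − 132×3 = 474 → profitable ✗; to t=22 gives 1728 − 132×22 = -1176 → no gain ✓.
5 of the 6 constraints hold; not an equilibrium.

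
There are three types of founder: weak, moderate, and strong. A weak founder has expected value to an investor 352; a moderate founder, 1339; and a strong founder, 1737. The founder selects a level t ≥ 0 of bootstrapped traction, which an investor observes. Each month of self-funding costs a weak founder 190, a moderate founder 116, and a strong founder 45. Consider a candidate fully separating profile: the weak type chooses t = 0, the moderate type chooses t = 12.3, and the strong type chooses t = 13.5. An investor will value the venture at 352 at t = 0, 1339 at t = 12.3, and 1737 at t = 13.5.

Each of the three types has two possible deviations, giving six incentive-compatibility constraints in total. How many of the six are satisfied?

4

Moderate (own payoff 1339 − 116×12.3 = -87.8): to t=0 gives 352 → profitable ✗; to t=13.5 gives 1737 − 116×13.5 = 171 → profitable ✗.
Strong (own payoff 1737 − 45×13.5 = 1129.5): to t=0 gives 352 → no gain ✓; to t=12.3 gives 1339 − 45×12.3 = 785.5 → no gain ✓.
Weak (own payoff 352): to t=12.3 gives 1339 − 190×12.3 = -998 → no gain ✓; to t=13.5 gives 1737 − 190×13.5 = -828 → no gain ✓.
4 of the 6 constraints hold; not an equilibrium.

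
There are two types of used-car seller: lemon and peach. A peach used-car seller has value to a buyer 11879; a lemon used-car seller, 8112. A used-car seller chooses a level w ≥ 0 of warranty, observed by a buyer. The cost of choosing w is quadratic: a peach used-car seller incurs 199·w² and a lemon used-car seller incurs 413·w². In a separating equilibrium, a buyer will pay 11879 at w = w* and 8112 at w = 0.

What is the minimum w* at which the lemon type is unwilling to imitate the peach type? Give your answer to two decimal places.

3.02

The lemon type at w = 0 receives 8112; imitating at w* yields 11879 − 413·w*².
Indifference: 8112 = 11879 − 413·w*², so w*² = (11879 − 8112) / 413 ≈ 9.1211.
w* = √9.1211 ≈ 3.02.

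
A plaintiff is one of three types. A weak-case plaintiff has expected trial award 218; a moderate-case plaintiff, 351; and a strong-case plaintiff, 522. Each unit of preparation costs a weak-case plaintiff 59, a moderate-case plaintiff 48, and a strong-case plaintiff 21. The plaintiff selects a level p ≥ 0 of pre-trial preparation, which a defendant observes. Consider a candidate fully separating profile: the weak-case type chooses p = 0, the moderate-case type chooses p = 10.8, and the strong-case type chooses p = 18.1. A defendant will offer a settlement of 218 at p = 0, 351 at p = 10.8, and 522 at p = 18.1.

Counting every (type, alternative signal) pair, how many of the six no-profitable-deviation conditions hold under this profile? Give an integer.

4

Weak-case (own payoff 218): to p=10.8 gives 351 − 59×10.8 = -286.2 → no gain ✓; to p=18.1 gives 522 − 59×18.1 = -545.9 → no gain ✓.
Moderate-case (own payoff 351 − 48×10.8 = -167.4): to p=0 gives 218 → profitable ✗; to p=18.1 gives 522 − 48×18.1 = -346.8 → no gain ✓.
Strong-case (own payoff 522 − 21×18.1 = 141.9): to p=0 gives 218 → profitable ✗; to p=10.8 gives 351 − 21×10.8 = 124.2 → no gain ✓.
4 of the 6 constraints hold; not an equilibrium.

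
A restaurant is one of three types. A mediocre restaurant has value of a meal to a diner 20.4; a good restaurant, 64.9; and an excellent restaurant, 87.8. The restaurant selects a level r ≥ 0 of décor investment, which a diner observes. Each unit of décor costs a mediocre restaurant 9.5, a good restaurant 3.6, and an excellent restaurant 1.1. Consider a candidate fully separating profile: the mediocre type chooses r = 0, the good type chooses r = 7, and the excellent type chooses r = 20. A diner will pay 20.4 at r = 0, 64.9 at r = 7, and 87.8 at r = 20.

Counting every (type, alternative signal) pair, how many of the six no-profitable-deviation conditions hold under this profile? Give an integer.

6

Mediocre (own payoff 20.4): to r=7 gives 64.9 − 9.5×7 = -1.6 → no gain ✓; to r=20 gives 87.8 − 9.5×20 = -102.2 → no gain ✓.
Good (own payoff 64.9 − 3.6×7 = 39.7): to r=0 gives 20.4 → no gain ✓; to r=20 gives 87.8 − 3.6×20 = 15.8 → no gain ✓.
Excellent (own payoff 87.8 − 1.1×20 = 65.8): to r=0 gives 20.4 → no gain ✓; to r=7 gives 64.9 − 1.1×7 = 57.2 → no gain ✓.
6 of the 6 constraints hold; this profile is a separating equilibrium.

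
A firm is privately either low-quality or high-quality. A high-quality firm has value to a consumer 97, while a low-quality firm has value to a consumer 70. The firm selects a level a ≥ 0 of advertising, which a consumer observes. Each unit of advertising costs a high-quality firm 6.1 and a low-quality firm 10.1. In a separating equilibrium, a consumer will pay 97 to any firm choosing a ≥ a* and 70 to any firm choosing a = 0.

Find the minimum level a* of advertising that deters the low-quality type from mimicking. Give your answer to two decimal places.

A low-quality firm choosing a = 0 receives 70.
Imitating at a* instead would pay 97 at cost 10.1·a*, netting 97 − 10.1·a*.
Indifference: 70 = 97 − 10.1·a*, so a* = (97 − 70) / 10.1 ≈ 2.67.
At a* the low-quality type's incentive constraint just binds; the high-quality type strictly prefers a* since its per-unit cost is lower.

2.67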